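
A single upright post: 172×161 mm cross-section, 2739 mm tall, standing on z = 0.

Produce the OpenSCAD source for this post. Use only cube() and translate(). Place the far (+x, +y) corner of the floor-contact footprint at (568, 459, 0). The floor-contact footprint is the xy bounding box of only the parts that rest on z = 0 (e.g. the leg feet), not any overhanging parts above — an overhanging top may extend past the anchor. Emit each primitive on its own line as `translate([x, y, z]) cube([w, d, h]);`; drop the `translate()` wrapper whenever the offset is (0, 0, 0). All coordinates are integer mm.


translate([396, 298, 0]) cube([172, 161, 2739]);


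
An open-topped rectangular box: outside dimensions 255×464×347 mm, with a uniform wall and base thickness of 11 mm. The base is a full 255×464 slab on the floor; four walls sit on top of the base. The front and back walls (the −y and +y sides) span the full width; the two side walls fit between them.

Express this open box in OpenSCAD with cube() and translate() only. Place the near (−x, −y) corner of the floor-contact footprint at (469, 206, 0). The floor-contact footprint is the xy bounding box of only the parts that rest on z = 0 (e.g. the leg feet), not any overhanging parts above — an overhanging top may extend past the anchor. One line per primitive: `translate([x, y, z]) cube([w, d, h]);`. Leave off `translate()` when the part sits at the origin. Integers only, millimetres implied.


translate([469, 206, 0]) cube([255, 464, 11]);
translate([469, 206, 11]) cube([255, 11, 336]);
translate([469, 659, 11]) cube([255, 11, 336]);
translate([469, 217, 11]) cube([11, 442, 336]);
translate([713, 217, 11]) cube([11, 442, 336]);


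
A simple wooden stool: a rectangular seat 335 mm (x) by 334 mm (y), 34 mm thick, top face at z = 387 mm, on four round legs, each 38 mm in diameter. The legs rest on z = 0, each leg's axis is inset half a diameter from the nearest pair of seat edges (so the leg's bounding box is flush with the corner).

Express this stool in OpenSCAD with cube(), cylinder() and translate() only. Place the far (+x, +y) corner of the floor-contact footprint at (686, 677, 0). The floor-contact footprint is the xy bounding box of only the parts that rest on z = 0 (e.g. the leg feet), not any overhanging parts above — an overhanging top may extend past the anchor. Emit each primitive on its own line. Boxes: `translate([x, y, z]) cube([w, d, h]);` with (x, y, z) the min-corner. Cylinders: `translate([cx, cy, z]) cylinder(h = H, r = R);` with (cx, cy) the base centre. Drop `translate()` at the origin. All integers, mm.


translate([351, 343, 353]) cube([335, 334, 34]);
translate([370, 362, 0]) cylinder(h = 353, r = 19);
translate([667, 362, 0]) cylinder(h = 353, r = 19);
translate([370, 658, 0]) cylinder(h = 353, r = 19);
translate([667, 658, 0]) cylinder(h = 353, r = 19);


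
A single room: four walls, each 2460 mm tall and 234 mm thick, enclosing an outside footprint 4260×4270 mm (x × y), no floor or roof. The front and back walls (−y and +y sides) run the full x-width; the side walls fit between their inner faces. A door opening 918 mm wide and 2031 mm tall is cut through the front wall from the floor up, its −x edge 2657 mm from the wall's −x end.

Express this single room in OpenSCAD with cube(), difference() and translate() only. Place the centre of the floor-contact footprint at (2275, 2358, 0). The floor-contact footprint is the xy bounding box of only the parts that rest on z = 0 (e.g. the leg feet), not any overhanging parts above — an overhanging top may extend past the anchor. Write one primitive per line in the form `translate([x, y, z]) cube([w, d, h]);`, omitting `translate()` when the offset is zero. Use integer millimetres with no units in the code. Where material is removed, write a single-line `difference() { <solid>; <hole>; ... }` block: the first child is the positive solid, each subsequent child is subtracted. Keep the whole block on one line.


difference() { translate([145, 223, 0]) cube([4260, 234, 2460]); translate([2802, 223, 0]) cube([918, 234, 2031]); }
translate([145, 4259, 0]) cube([4260, 234, 2460]);
translate([145, 457, 0]) cube([234, 3802, 2460]);
translate([4171, 457, 0]) cube([234, 3802, 2460]);


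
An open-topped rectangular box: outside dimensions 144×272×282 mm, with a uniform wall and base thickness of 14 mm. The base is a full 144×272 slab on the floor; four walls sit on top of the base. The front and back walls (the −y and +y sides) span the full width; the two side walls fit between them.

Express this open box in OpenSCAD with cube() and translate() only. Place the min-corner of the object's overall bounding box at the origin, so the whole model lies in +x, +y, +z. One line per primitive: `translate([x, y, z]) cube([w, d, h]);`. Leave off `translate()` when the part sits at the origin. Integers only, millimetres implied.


cube([144, 272, 14]);
translate([0, 0, 14]) cube([144, 14, 268]);
translate([0, 258, 14]) cube([144, 14, 268]);
translate([0, 14, 14]) cube([14, 244, 268]);
translate([130, 14, 14]) cube([14, 244, 268]);


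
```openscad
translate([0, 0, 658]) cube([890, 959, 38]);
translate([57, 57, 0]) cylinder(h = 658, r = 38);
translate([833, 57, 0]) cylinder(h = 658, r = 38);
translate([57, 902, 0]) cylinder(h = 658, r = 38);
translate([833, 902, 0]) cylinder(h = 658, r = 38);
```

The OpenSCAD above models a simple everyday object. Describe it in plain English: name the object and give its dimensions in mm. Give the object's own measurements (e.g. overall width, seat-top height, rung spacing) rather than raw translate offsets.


A rectangular dining table. The top is 890×959×38 mm with its upper surface at z = 696 mm. It stands on four round legs of 76 mm diameter, each leg's bounding box inset 19 mm from the nearest pair of top edges, running from the floor to the underside of the top.


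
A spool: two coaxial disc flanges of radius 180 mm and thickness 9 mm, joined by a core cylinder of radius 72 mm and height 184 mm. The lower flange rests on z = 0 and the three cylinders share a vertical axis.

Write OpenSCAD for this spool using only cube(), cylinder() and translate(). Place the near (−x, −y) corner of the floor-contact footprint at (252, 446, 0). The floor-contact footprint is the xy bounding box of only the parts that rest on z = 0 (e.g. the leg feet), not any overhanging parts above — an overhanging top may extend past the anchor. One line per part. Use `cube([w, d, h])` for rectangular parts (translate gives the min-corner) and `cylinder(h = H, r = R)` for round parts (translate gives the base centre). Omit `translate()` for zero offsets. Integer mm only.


translate([432, 626, 0]) cylinder(h = 9, r = 180);
translate([432, 626, 9]) cylinder(h = 184, r = 72);
translate([432, 626, 193]) cylinder(h = 9, r = 180);


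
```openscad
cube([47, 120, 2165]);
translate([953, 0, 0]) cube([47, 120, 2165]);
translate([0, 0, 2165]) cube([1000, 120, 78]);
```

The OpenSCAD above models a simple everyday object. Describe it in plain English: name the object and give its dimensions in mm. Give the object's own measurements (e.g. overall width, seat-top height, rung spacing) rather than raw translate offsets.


A door frame. The clear opening is 906 mm wide and 2165 mm high. Two 47 mm wide jambs, 120 mm deep, stand either side of the opening from the floor to the top of the opening. A 78 mm thick head sits across the top of both jambs, spanning the full outside width of the frame.


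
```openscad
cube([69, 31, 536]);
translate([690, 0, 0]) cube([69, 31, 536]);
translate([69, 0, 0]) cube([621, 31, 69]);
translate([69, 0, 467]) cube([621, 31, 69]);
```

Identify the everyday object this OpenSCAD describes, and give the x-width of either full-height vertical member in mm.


A picture frame. The border width is 69 mm.

Four thin pieces enclosing a rectangular opening — a picture frame. The two full-height stiles are 536 mm tall; the top rail sits at z = 467 and is 69 mm tall, so the border above the opening is 536 − 467 = 69 mm, matching the stile x-width.


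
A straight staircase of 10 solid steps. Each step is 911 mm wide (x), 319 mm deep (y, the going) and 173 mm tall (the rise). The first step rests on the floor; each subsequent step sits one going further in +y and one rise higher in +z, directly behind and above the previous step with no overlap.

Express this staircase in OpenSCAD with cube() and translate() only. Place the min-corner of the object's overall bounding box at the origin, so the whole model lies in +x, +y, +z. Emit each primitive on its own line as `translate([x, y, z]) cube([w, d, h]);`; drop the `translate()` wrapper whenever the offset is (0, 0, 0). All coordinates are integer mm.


cube([911, 319, 173]);
translate([0, 319, 173]) cube([911, 319, 173]);
translate([0, 638, 346]) cube([911, 319, 173]);
translate([0, 957, 519]) cube([911, 319, 173]);
translate([0, 1276, 692]) cube([911, 319, 173]);
translate([0, 1595, 865]) cube([911, 319, 173]);
translate([0, 1914, 1038]) cube([911, 319, 173]);
translate([0, 2233, 1211]) cube([911, 319, 173]);
translate([0, 2552, 1384]) cube([911, 319, 173]);
translate([0, 2871, 1557]) cube([911, 319, 173]);


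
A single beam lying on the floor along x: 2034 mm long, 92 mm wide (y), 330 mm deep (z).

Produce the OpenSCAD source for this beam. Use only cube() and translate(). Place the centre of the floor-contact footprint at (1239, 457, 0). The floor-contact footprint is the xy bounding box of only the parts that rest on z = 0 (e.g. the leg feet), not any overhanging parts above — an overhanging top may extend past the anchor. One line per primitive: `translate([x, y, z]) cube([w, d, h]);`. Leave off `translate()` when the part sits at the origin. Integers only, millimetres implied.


translate([222, 411, 0]) cube([2034, 92, 330]);


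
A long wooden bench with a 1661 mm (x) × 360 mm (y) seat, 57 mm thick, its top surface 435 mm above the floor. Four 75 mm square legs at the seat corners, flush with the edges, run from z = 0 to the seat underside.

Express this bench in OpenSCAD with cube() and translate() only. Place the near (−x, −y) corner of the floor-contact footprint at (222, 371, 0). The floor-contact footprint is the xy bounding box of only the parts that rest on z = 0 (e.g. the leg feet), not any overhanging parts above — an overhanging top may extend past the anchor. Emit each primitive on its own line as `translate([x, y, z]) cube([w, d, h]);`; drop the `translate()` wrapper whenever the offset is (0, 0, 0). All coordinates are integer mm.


translate([222, 371, 378]) cube([1661, 360, 57]);
translate([222, 371, 0]) cube([75, 75, 378]);
translate([222, 656, 0]) cube([75, 75, 378]);
translate([1808, 371, 0]) cube([75, 75, 378]);
translate([1808, 656, 0]) cube([75, 75, 378]);


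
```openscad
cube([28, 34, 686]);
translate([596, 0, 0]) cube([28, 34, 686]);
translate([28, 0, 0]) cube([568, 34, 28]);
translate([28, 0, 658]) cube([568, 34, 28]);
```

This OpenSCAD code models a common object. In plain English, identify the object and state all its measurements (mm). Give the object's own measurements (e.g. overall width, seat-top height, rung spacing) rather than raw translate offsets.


A rectangular picture frame lying in the x–z plane (depth along y). The opening is 568 mm wide (x) by 630 mm tall (z), surrounded by a border 28 mm wide on all four sides. The frame is 34 mm deep and is made of two full-height vertical stiles with two horizontal rails fitted between them.


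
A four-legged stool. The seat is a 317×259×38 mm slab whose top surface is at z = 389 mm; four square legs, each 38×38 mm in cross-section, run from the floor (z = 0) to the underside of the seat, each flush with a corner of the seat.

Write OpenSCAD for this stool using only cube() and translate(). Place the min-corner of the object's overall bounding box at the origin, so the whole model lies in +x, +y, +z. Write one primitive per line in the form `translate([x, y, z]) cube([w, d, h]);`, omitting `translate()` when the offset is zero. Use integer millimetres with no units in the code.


translate([0, 0, 351]) cube([317, 259, 38]);
cube([38, 38, 351]);
translate([279, 0, 0]) cube([38, 38, 351]);
translate([0, 221, 0]) cube([38, 38, 351]);
translate([279, 221, 0]) cube([38, 38, 351]);


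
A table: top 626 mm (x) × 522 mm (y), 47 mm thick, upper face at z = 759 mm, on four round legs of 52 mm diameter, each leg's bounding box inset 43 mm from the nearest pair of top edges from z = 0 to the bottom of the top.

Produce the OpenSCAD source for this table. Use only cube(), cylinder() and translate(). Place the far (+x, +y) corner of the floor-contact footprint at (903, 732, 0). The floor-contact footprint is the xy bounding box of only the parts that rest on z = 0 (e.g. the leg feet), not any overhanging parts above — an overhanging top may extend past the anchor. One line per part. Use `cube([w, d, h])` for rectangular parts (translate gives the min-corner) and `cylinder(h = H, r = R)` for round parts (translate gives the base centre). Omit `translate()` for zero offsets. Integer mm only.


translate([320, 253, 712]) cube([626, 522, 47]);
translate([389, 322, 0]) cylinder(h = 712, r = 26);
translate([877, 322, 0]) cylinder(h = 712, r = 26);
translate([389, 706, 0]) cylinder(h = 712, r = 26);
translate([877, 706, 0]) cylinder(h = 712, r = 26);


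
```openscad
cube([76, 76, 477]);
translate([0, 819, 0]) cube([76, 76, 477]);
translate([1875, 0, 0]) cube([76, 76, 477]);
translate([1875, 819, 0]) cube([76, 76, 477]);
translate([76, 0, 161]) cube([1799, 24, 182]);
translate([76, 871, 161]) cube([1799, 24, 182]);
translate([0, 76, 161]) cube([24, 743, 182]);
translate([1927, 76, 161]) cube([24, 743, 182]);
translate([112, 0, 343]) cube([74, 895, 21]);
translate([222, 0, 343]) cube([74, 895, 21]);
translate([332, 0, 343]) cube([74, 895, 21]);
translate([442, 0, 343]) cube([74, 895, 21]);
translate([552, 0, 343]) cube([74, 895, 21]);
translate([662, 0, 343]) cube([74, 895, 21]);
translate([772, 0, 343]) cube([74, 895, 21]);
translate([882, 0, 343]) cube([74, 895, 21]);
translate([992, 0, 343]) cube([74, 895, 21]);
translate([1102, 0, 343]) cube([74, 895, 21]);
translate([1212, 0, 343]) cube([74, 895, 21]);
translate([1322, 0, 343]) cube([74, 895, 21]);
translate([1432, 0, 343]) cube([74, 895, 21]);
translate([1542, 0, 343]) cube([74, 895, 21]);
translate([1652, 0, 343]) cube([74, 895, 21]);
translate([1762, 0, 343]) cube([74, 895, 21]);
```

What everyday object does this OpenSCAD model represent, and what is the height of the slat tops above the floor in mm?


A bed frame. The slat-top height is 364 mm.

Four posts, four rails, and a row of slats — a bed frame. Slats sit on the rails at z = 161 + 182 = 343; with slat thickness 21, the top is 364 mm.


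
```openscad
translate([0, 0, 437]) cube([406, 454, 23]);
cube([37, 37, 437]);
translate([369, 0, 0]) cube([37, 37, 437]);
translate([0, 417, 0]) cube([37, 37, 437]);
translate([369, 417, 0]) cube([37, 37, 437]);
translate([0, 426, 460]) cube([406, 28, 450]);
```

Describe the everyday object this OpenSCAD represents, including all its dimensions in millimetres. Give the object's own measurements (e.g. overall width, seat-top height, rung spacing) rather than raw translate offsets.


A chair. The seat is a 406×454×23 mm slab with its top at z = 460 mm, on four 37×37 mm corner legs (flush with the seat edges, standing on z = 0). A flat backrest 28 mm thick, 450 mm tall, spans the full seat width and rises from the seat top along its +y edge, rear face flush with the rear of the seat.


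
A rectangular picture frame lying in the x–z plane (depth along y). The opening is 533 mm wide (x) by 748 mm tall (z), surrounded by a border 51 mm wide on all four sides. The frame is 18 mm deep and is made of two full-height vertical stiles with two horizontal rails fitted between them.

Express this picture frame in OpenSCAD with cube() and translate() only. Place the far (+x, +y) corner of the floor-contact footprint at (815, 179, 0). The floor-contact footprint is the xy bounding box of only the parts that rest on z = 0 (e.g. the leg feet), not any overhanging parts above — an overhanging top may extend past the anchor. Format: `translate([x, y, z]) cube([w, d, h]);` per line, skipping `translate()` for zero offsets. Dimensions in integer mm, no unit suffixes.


translate([180, 161, 0]) cube([51, 18, 850]);
translate([764, 161, 0]) cube([51, 18, 850]);
translate([231, 161, 0]) cube([533, 18, 51]);
translate([231, 161, 799]) cube([533, 18, 51]);


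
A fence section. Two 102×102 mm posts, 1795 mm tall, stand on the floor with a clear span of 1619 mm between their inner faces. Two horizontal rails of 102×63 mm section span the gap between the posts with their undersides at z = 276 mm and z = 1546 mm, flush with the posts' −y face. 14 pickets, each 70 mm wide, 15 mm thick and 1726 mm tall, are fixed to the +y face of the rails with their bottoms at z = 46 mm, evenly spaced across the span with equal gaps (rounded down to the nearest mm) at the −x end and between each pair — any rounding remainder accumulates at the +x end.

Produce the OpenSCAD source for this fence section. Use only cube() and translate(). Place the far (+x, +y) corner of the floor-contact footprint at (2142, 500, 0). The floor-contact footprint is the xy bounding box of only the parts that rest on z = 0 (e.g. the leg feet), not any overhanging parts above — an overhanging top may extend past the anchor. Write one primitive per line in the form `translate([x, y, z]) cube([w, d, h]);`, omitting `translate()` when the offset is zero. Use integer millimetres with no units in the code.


translate([319, 398, 0]) cube([102, 102, 1795]);
translate([2040, 398, 0]) cube([102, 102, 1795]);
translate([421, 398, 276]) cube([1619, 102, 63]);
translate([421, 398, 1546]) cube([1619, 102, 63]);
translate([463, 500, 46]) cube([70, 15, 1726]);
translate([575, 500, 46]) cube([70, 15, 1726]);
translate([687, 500, 46]) cube([70, 15, 1726]);
translate([799, 500, 46]) cube([70, 15, 1726]);
translate([911, 500, 46]) cube([70, 15, 1726]);
translate([1023, 500, 46]) cube([70, 15, 1726]);
translate([1135, 500, 46]) cube([70, 15, 1726]);
translate([1247, 500, 46]) cube([70, 15, 1726]);
translate([1359, 500, 46]) cube([70, 15, 1726]);
translate([1471, 500, 46]) cube([70, 15, 1726]);
translate([1583, 500, 46]) cube([70, 15, 1726]);
translate([1695, 500, 46]) cube([70, 15, 1726]);
translate([1807, 500, 46]) cube([70, 15, 1726]);
translate([1919, 500, 46]) cube([70, 15, 1726]);


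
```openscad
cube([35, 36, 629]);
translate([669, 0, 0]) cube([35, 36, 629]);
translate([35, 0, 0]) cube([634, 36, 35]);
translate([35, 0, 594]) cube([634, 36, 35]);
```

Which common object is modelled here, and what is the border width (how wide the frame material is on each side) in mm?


A picture frame. The border width is 35 mm.

Four thin pieces enclosing a rectangular opening — a picture frame. The two full-height stiles are 629 mm tall; the top rail sits at z = 594 and is 35 mm tall, so the border above the opening is 629 − 594 = 35 mm, matching the stile x-width.


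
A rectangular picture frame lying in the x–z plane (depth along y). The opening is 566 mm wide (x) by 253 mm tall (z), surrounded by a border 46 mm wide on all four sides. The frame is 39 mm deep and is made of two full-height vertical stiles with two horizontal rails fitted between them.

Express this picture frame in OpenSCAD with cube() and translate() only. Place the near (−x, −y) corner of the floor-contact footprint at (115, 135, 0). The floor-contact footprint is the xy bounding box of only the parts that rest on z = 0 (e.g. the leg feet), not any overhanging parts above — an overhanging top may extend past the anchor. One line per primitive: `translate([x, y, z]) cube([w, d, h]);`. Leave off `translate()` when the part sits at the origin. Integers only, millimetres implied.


translate([115, 135, 0]) cube([46, 39, 345]);
translate([727, 135, 0]) cube([46, 39, 345]);
translate([161, 135, 0]) cube([566, 39, 46]);
translate([161, 135, 299]) cube([566, 39, 46]);


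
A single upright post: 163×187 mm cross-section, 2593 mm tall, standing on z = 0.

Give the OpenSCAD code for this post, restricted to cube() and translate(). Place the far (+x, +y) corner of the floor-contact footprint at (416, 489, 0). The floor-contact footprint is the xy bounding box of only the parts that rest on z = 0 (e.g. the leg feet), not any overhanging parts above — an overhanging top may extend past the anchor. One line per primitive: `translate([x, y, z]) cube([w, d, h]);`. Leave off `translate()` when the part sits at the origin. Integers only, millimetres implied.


translate([253, 302, 0]) cube([163, 187, 2593]);


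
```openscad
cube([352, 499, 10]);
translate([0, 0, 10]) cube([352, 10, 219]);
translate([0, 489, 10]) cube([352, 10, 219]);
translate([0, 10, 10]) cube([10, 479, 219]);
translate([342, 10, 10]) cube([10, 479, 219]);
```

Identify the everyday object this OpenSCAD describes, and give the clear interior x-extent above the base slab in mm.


An open box. The internal width is 332 mm.

A 352×499 base slab with four walls standing on it — an open box. The base is 352 mm wide and the walls are 10 mm thick, so the internal width is 352 − 2 × 10 = 332 mm.


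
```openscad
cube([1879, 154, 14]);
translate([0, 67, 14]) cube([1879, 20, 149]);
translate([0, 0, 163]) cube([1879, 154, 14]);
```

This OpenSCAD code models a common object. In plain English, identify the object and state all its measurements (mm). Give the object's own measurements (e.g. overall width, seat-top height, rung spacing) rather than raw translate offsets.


An I-beam lying along x, 1879 mm long. Overall section height 177 mm. Two flanges 154 mm wide (y) and 14 mm thick, one on the floor and one at the top; a web 20 mm thick runs between them, centred on the flange width.


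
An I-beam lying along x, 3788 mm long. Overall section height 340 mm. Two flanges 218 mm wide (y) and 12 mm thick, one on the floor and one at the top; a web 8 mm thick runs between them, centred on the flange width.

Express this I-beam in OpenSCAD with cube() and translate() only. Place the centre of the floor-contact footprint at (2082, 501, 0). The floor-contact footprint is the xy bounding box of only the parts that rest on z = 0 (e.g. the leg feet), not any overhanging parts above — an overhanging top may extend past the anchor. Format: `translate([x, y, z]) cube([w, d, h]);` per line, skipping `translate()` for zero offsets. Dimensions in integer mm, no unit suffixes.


translate([188, 392, 0]) cube([3788, 218, 12]);
translate([188, 497, 12]) cube([3788, 8, 316]);
translate([188, 392, 328]) cube([3788, 218, 12]);


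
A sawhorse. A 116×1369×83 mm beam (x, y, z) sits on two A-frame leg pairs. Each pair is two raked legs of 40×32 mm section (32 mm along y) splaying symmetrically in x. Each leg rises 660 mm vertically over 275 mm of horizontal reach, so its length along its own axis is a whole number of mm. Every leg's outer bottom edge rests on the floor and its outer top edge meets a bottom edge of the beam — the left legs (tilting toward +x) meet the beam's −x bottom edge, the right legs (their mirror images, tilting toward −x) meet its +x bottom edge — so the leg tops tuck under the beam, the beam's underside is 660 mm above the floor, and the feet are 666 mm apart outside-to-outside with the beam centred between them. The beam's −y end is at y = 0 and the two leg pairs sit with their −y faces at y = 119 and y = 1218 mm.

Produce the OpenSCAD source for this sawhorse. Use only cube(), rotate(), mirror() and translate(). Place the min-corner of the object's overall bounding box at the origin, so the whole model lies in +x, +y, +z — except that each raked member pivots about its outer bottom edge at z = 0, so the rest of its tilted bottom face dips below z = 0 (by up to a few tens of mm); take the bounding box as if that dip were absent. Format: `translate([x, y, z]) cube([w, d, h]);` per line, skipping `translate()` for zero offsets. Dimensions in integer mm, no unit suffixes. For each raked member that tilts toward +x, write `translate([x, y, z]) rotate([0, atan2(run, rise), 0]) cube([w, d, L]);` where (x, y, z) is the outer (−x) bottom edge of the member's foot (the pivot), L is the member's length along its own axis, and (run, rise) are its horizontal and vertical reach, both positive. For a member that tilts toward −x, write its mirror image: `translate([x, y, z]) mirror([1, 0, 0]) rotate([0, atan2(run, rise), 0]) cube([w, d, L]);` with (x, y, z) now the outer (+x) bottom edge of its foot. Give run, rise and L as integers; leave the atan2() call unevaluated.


// leg length = √(275² + 660²) = 715
// right-leg outer foot x = 2·275 + 116 = 666
// beam min-corner = (275, 0, 660)
translate([275, 0, 660]) cube([116, 1369, 83]);
translate([0, 119, 0]) rotate([0, atan2(275, 660), 0]) cube([40, 32, 715]);
translate([666, 119, 0]) mirror([1, 0, 0]) rotate([0, atan2(275, 660), 0]) cube([40, 32, 715]);
translate([0, 1218, 0]) rotate([0, atan2(275, 660), 0]) cube([40, 32, 715]);
translate([666, 1218, 0]) mirror([1, 0, 0]) rotate([0, atan2(275, 660), 0]) cube([40, 32, 715]);


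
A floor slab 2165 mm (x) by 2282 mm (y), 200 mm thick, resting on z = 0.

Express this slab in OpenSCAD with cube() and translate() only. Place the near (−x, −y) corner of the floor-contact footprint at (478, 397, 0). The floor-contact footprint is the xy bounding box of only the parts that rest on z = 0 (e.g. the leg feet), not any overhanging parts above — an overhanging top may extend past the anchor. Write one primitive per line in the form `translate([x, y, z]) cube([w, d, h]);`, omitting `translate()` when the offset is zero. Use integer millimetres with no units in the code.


translate([478, 397, 0]) cube([2165, 2282, 200]);


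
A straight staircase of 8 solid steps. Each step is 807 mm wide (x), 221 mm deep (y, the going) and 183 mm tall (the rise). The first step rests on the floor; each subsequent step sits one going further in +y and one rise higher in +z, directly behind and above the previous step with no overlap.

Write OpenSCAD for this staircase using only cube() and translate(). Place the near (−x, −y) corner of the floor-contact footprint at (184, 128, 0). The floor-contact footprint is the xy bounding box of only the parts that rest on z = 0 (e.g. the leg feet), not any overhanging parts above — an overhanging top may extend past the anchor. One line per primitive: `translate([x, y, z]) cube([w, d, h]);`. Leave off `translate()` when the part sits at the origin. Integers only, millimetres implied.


translate([184, 128, 0]) cube([807, 221, 183]);
translate([184, 349, 183]) cube([807, 221, 183]);
translate([184, 570, 366]) cube([807, 221, 183]);
translate([184, 791, 549]) cube([807, 221, 183]);
translate([184, 1012, 732]) cube([807, 221, 183]);
translate([184, 1233, 915]) cube([807, 221, 183]);
translate([184, 1454, 1098]) cube([807, 221, 183]);
translate([184, 1675, 1281]) cube([807, 221, 183]);


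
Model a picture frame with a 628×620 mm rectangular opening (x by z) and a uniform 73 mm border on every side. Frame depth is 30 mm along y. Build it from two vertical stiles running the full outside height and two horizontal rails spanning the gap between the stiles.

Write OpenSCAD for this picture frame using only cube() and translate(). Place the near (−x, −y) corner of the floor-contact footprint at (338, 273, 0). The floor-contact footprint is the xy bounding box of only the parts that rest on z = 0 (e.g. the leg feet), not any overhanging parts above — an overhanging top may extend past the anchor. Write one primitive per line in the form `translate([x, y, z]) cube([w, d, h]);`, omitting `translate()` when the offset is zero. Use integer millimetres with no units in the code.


translate([338, 273, 0]) cube([73, 30, 766]);
translate([1039, 273, 0]) cube([73, 30, 766]);
translate([411, 273, 0]) cube([628, 30, 73]);
translate([411, 273, 693]) cube([628, 30, 73]);


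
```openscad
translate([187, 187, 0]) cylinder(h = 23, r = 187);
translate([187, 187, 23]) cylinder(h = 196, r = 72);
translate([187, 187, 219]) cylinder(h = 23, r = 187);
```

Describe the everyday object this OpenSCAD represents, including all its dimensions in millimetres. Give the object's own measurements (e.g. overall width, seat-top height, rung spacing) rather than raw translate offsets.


A spool: two coaxial disc flanges of radius 187 mm and thickness 23 mm, joined by a core cylinder of radius 72 mm and height 196 mm. The lower flange rests on z = 0 and the three cylinders share a vertical axis.


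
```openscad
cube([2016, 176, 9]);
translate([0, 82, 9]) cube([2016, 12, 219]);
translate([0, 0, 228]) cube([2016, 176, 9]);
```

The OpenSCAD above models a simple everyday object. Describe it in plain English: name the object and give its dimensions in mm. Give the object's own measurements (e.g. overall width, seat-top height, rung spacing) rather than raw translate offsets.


An I-beam lying along x, 2016 mm long. Overall section height 237 mm. Two flanges 176 mm wide (y) and 9 mm thick, one on the floor and one at the top; a web 12 mm thick runs between them, centred on the flange width.


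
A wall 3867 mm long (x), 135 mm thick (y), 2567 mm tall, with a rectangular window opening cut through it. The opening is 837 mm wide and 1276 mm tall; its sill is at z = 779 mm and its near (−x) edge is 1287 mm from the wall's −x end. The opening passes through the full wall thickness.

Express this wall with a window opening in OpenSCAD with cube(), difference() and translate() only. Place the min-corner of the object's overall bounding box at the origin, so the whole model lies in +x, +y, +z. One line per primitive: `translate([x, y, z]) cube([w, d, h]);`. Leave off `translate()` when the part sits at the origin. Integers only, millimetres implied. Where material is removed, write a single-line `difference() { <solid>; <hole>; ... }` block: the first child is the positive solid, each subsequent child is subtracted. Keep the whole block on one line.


difference() { cube([3867, 135, 2567]); translate([1287, 0, 779]) cube([837, 135, 1276]); }


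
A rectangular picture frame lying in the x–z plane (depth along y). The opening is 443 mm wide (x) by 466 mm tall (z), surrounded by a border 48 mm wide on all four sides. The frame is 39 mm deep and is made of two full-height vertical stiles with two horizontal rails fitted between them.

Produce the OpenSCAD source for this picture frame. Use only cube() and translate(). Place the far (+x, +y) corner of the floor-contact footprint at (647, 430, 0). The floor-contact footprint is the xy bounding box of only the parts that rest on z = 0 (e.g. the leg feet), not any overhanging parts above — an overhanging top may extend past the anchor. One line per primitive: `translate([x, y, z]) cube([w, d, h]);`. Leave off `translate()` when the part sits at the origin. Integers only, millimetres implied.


translate([108, 391, 0]) cube([48, 39, 562]);
translate([599, 391, 0]) cube([48, 39, 562]);
translate([156, 391, 0]) cube([443, 39, 48]);
translate([156, 391, 514]) cube([443, 39, 48]);


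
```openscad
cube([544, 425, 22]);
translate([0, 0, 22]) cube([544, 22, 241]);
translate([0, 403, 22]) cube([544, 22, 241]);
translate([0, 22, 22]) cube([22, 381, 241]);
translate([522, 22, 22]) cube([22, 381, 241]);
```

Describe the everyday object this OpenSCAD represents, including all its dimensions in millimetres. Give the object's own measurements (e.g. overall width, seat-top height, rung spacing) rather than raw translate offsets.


An open-topped rectangular box: outside dimensions 544×425×263 mm, with a uniform wall and base thickness of 22 mm. The base is a full 544×425 slab on the floor; four walls sit on top of the base. The front and back walls (the −y and +y sides) span the full width; the two side walls fit between them.


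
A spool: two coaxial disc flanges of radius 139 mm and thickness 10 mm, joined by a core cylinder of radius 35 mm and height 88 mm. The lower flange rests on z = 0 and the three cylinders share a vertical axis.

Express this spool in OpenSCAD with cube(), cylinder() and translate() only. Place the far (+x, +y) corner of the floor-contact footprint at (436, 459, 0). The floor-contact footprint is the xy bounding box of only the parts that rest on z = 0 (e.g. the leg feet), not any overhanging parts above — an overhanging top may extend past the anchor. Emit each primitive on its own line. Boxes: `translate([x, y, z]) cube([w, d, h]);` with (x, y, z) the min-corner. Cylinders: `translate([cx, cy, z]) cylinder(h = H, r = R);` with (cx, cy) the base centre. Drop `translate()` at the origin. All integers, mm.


translate([297, 320, 0]) cylinder(h = 10, r = 139);
translate([297, 320, 10]) cylinder(h = 88, r = 35);
translate([297, 320, 98]) cylinder(h = 10, r = 139);


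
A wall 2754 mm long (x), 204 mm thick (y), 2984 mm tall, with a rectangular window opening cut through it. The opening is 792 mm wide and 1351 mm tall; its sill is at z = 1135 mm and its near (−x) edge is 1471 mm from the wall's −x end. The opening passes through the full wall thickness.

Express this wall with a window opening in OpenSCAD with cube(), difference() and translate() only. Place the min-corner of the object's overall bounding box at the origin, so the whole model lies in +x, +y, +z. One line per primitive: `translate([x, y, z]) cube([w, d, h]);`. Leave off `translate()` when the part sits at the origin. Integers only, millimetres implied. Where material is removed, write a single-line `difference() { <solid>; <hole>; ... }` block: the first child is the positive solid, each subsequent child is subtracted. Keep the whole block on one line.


difference() { cube([2754, 204, 2984]); translate([1471, 0, 1135]) cube([792, 204, 1351]); }


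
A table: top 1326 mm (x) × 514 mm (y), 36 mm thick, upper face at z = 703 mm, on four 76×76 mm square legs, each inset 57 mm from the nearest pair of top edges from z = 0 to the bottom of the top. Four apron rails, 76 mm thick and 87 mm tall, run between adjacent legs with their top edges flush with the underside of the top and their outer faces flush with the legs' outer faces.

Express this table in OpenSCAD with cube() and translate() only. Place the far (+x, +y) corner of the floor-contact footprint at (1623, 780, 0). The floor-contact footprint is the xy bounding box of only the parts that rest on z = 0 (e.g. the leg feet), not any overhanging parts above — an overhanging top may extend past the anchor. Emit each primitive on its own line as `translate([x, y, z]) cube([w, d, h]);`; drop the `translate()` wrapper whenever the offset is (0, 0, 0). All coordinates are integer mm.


translate([354, 323, 667]) cube([1326, 514, 36]);
translate([411, 380, 0]) cube([76, 76, 667]);
translate([1547, 380, 0]) cube([76, 76, 667]);
translate([411, 704, 0]) cube([76, 76, 667]);
translate([1547, 704, 0]) cube([76, 76, 667]);
translate([487, 380, 580]) cube([1060, 76, 87]);
translate([487, 704, 580]) cube([1060, 76, 87]);
translate([411, 456, 580]) cube([76, 248, 87]);
translate([1547, 456, 580]) cube([76, 248, 87]);


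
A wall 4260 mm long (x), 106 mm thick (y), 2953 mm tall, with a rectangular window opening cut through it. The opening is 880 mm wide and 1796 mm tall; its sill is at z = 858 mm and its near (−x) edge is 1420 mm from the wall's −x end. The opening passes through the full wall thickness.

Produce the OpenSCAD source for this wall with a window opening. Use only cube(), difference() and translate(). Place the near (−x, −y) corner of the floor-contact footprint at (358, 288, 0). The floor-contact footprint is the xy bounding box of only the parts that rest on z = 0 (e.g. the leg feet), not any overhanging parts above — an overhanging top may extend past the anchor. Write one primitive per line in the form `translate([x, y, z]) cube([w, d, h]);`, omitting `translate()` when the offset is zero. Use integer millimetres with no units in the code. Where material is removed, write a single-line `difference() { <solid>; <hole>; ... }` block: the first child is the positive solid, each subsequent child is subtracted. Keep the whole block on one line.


difference() { translate([358, 288, 0]) cube([4260, 106, 2953]); translate([1778, 288, 858]) cube([880, 106, 1796]); }


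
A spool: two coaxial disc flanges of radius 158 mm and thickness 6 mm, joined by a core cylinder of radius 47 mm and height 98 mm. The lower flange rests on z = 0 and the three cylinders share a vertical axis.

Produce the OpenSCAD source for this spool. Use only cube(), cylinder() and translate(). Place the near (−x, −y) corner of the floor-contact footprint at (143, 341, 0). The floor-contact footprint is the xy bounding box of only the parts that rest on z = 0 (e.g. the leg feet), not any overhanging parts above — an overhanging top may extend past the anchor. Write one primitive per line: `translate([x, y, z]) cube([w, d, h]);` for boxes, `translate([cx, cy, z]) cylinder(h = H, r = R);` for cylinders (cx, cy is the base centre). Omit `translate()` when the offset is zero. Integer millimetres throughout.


translate([301, 499, 0]) cylinder(h = 6, r = 158);
translate([301, 499, 6]) cylinder(h = 98, r = 47);
translate([301, 499, 104]) cylinder(h = 6, r = 158);


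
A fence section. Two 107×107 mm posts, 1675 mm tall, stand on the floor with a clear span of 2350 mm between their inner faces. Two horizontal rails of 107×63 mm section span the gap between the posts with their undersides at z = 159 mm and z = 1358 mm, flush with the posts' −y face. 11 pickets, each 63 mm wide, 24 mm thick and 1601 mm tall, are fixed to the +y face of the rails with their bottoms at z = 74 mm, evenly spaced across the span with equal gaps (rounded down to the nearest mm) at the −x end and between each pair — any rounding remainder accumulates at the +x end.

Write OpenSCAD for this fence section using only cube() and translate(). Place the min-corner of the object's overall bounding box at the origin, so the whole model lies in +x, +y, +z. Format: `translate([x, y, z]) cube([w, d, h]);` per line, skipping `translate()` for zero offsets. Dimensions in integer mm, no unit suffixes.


cube([107, 107, 1675]);
translate([2457, 0, 0]) cube([107, 107, 1675]);
translate([107, 0, 159]) cube([2350, 107, 63]);
translate([107, 0, 1358]) cube([2350, 107, 63]);
translate([245, 107, 74]) cube([63, 24, 1601]);
translate([446, 107, 74]) cube([63, 24, 1601]);
translate([647, 107, 74]) cube([63, 24, 1601]);
translate([848, 107, 74]) cube([63, 24, 1601]);
translate([1049, 107, 74]) cube([63, 24, 1601]);
translate([1250, 107, 74]) cube([63, 24, 1601]);
translate([1451, 107, 74]) cube([63, 24, 1601]);
translate([1652, 107, 74]) cube([63, 24, 1601]);
translate([1853, 107, 74]) cube([63, 24, 1601]);
translate([2054, 107, 74]) cube([63, 24, 1601]);
translate([2255, 107, 74]) cube([63, 24, 1601]);


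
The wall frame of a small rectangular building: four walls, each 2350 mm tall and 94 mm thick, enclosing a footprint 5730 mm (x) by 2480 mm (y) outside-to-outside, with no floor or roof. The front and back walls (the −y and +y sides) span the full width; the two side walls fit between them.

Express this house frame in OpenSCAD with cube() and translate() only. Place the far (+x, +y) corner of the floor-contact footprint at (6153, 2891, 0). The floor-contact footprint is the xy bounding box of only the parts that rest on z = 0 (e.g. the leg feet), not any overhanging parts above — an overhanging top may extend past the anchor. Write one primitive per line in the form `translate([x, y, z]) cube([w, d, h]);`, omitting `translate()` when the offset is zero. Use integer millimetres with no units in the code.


translate([423, 411, 0]) cube([5730, 94, 2350]);
translate([423, 2797, 0]) cube([5730, 94, 2350]);
translate([423, 505, 0]) cube([94, 2292, 2350]);
translate([6059, 505, 0]) cube([94, 2292, 2350]);


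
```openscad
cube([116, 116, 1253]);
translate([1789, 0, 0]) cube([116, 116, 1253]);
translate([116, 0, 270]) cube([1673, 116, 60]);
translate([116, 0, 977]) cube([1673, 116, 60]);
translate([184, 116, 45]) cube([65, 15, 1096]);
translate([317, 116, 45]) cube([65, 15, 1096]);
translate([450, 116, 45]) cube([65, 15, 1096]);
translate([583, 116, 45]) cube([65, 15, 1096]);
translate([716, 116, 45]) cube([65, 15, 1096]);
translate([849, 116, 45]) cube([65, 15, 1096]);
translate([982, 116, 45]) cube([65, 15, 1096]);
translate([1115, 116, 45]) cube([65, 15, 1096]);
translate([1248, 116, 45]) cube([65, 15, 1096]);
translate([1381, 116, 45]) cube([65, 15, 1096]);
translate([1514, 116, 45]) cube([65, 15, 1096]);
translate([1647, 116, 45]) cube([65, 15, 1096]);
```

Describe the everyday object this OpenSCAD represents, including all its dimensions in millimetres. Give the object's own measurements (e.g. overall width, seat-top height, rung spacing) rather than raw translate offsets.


A fence section. Two 116×116 mm posts, 1253 mm tall, stand on the floor with a clear span of 1673 mm between their inner faces. Two horizontal rails of 116×60 mm section span the gap between the posts with their undersides at z = 270 mm and z = 977 mm, flush with the posts' −y face. 12 pickets, each 65 mm wide, 15 mm thick and 1096 mm tall, are fixed to the +y face of the rails with their bottoms at z = 45 mm, spaced across the span with a 68 mm gap after the −x post and between neighbouring pickets, with 77 mm left before the +x post.
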